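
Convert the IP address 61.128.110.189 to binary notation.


61 = 00111101
128 = 10000000
110 = 01101110
189 = 10111101
Binary: 00111101.10000000.01101110.10111101


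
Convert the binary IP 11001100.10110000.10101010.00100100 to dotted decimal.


11001100 = 204
10110000 = 176
10101010 = 170
00100100 = 36
IP: 204.176.170.36


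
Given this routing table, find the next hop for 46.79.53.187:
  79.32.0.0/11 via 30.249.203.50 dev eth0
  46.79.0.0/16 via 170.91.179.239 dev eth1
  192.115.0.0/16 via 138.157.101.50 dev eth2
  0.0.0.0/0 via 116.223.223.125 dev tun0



Longest prefix match for 46.79.53.187:
  /11 79.32.0.0: no
  /16 46.79.0.0: MATCH
  /16 192.115.0.0: no
  /0 0.0.0.0: MATCH
Selected: next-hop 170.91.179.239 via eth1 (matched /16)


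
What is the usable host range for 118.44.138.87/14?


Network: 118.44.0.0
Broadcast: 118.47.255.255
First usable = network + 1
Last usable = broadcast - 1
Range: 118.44.0.1 to 118.47.255.254


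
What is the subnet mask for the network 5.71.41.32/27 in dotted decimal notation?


/27 means 27 network bits, 5 host bits
Binary: 11111111111111111111111111100000
Mask: 255.255.255.224


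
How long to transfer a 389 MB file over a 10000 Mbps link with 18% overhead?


Effective throughput = 10000 * (1 - 18/100) = 8200 Mbps
File size in Mb = 389 * 8 = 3112 Mb
Time = 3112 / 8200
Time = 0.3795 seconds


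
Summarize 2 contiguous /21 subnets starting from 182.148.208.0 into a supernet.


Original prefix: /21
Number of subnets: 2 = 2^1
New prefix = 21 - 1 = 20
Supernet: 182.148.208.0/20


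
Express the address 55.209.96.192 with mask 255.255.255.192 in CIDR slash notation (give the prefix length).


Binary: 11111111.11111111.11111111.11000000
Count leading 1s
Prefix: /26


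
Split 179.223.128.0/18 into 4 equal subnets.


New prefix = 18 + 2 = 20
Each subnet has 4096 addresses
  179.223.128.0/20
  179.223.144.0/20
  179.223.160.0/20
  179.223.176.0/20
Subnets: 179.223.128.0/20, 179.223.144.0/20, 179.223.160.0/20, 179.223.176.0/20


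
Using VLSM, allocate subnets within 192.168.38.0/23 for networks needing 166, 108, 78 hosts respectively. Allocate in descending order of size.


166 hosts -> /24 (254 usable): 192.168.38.0/24
108 hosts -> /25 (126 usable): 192.168.39.0/25
78 hosts -> /25 (126 usable): 192.168.39.128/25
Allocation: 192.168.38.0/24 (166 hosts, 254 usable); 192.168.39.0/25 (108 hosts, 126 usable); 192.168.39.128/25 (78 hosts, 126 usable)


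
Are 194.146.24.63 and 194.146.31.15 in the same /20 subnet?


Mask: 255.255.240.0
194.146.24.63 AND mask = 194.146.16.0
194.146.31.15 AND mask = 194.146.16.0
Yes, same subnet (194.146.16.0)


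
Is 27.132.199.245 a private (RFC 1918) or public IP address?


RFC 1918 private ranges:
  10.0.0.0/8 (10.0.0.0 - 10.255.255.255)
  172.16.0.0/12 (172.16.0.0 - 172.31.255.255)
  192.168.0.0/16 (192.168.0.0 - 192.168.255.255)
Public (not in any RFC 1918 range)


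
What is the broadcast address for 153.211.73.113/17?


Network: 153.211.0.0/17
Host bits = 15
Set all host bits to 1:
Broadcast: 153.211.127.255


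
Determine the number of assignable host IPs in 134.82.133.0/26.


Host bits = 32 - 26 = 6
Total addresses = 2^6 = 64
Usable = total - 2 (network and broadcast)
Usable hosts: 62


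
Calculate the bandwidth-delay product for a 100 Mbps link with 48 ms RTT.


BDP = bandwidth * RTT
= 100 Mbps * 48 ms
= 100 * 1e6 * 48 / 1000 bits
= 4800000 bits
= 600000 bytes
= 585.9375 KB
BDP = 4800000 bits (600000 bytes)


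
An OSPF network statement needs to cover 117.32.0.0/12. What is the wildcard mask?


Subnet mask: 255.240.0.0
Wildcard = 255.255.255.255 - subnet mask
255 - 255 = 0
255 - 240 = 15
255 - 0 = 255
255 - 0 = 255
Wildcard: 0.15.255.255


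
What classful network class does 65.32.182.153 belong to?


First octet: 65
Binary: 01000001
0xxxxxxx -> Class A (1-126)
Class A, default mask 255.0.0.0 (/8)


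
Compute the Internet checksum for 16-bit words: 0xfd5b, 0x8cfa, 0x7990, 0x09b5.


Sum all words (with carry folding):
+ 0xfd5b = 0xfd5b
+ 0x8cfa = 0x8a56
+ 0x7990 = 0x03e7
+ 0x09b5 = 0x0d9c
One's complement: ~0x0d9c
Checksum = 0xf263


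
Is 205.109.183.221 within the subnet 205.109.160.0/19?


Subnet network: 205.109.160.0
Test IP AND mask: 205.109.160.0
Yes, 205.109.183.221 is in 205.109.160.0/19


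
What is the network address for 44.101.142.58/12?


IP:   00101100.01100101.10001110.00111010
Mask: 11111111.11110000.00000000.00000000
AND operation:
Net:  00101100.01100000.00000000.00000000
Network: 44.96.0.0/12


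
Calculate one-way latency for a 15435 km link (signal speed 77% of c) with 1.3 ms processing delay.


Speed = 0.77 * 3e5 km/s = 231000 km/s
Propagation delay = 15435 / 231000 = 0.0668 s = 66.8182 ms
Processing delay = 1.3 ms
Total one-way latency = 68.1182 ms


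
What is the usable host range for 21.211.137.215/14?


Network: 21.208.0.0
Broadcast: 21.211.255.255
First usable = network + 1
Last usable = broadcast - 1
Range: 21.208.0.1 to 21.211.255.254


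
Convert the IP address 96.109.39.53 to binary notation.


96 = 01100000
109 = 01101101
39 = 00100111
53 = 00110101
Binary: 01100000.01101101.00100111.00110101


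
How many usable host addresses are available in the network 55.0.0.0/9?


Host bits = 32 - 9 = 23
Total addresses = 2^23 = 8388608
Usable = total - 2 (network and broadcast)
Usable hosts: 8388606


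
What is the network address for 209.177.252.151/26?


IP:   11010001.10110001.11111100.10010111
Mask: 11111111.11111111.11111111.11000000
AND operation:
Net:  11010001.10110001.11111100.10000000
Network: 209.177.252.128/26


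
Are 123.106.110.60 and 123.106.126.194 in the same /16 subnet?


Mask: 255.255.0.0
123.106.110.60 AND mask = 123.106.0.0
123.106.126.194 AND mask = 123.106.0.0
Yes, same subnet (123.106.0.0)


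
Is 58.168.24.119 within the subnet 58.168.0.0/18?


Subnet network: 58.168.0.0
Test IP AND mask: 58.168.0.0
Yes, 58.168.24.119 is in 58.168.0.0/18


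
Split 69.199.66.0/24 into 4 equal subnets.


New prefix = 24 + 2 = 26
Each subnet has 64 addresses
  69.199.66.0/26
  69.199.66.64/26
  69.199.66.128/26
  69.199.66.192/26
Subnets: 69.199.66.0/26, 69.199.66.64/26, 69.199.66.128/26, 69.199.66.192/26


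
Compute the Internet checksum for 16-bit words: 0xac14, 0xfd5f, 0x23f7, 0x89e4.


Sum all words (with carry folding):
+ 0xac14 = 0xac14
+ 0xfd5f = 0xa974
+ 0x23f7 = 0xcd6b
+ 0x89e4 = 0x5750
One's complement: ~0x5750
Checksum = 0xa8af


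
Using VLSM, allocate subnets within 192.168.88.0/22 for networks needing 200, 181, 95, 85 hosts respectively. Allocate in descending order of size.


200 hosts -> /24 (254 usable): 192.168.88.0/24
181 hosts -> /24 (254 usable): 192.168.89.0/24
95 hosts -> /25 (126 usable): 192.168.90.0/25
85 hosts -> /25 (126 usable): 192.168.90.128/25
Allocation: 192.168.88.0/24 (200 hosts, 254 usable); 192.168.89.0/24 (181 hosts, 254 usable); 192.168.90.0/25 (95 hosts, 126 usable); 192.168.90.128/25 (85 hosts, 126 usable)


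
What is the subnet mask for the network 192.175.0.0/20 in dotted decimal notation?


/20 means 20 network bits, 12 host bits
Binary: 11111111111111111111000000000000
Mask: 255.255.240.0


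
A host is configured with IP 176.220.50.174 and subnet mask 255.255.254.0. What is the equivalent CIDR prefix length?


Binary: 11111111.11111111.11111110.00000000
Count leading 1s
Prefix: /23


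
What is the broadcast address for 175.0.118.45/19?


Network: 175.0.96.0/19
Host bits = 13
Set all host bits to 1:
Broadcast: 175.0.127.255


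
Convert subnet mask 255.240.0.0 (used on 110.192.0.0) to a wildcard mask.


Subnet mask: 255.240.0.0
Wildcard = 255.255.255.255 - subnet mask
255 - 255 = 0
255 - 240 = 15
255 - 0 = 255
255 - 0 = 255
Wildcard: 0.15.255.255


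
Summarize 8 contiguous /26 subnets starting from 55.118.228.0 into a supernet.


Original prefix: /26
Number of subnets: 8 = 2^3
New prefix = 26 - 3 = 23
Supernet: 55.118.228.0/23


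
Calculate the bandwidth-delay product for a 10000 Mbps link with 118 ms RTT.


BDP = bandwidth * RTT
= 10000 Mbps * 118 ms
= 10000 * 1e6 * 118 / 1000 bits
= 1180000000 bits
= 147500000 bytes
= 144042.9688 KB
BDP = 1180000000 bits (147500000 bytes)


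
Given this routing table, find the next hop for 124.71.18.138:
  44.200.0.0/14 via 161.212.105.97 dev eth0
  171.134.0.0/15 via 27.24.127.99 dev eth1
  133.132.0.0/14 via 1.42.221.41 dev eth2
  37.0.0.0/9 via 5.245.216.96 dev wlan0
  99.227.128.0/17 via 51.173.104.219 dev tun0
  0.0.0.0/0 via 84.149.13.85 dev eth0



Longest prefix match for 124.71.18.138:
  /14 44.200.0.0: no
  /15 171.134.0.0: no
  /14 133.132.0.0: no
  /9 37.0.0.0: no
  /17 99.227.128.0: no
  /0 0.0.0.0: MATCH
Selected: next-hop 84.149.13.85 via eth0 (matched /0)


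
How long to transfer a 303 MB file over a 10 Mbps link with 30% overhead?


Effective throughput = 10 * (1 - 30/100) = 7 Mbps
File size in Mb = 303 * 8 = 2424 Mb
Time = 2424 / 7
Time = 346.2857 seconds


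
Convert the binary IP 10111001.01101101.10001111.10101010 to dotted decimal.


10111001 = 185
01101101 = 109
10001111 = 143
10101010 = 170
IP: 185.109.143.170


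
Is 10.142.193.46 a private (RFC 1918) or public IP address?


RFC 1918 private ranges:
  10.0.0.0/8 (10.0.0.0 - 10.255.255.255)
  172.16.0.0/12 (172.16.0.0 - 172.31.255.255)
  192.168.0.0/16 (192.168.0.0 - 192.168.255.255)
Private (in 10.0.0.0/8)


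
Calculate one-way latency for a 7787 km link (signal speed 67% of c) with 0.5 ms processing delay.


Speed = 0.67 * 3e5 km/s = 201000 km/s
Propagation delay = 7787 / 201000 = 0.0387 s = 38.7413 ms
Processing delay = 0.5 ms
Total one-way latency = 39.2413 ms


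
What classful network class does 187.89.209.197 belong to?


First octet: 187
Binary: 10111011
10xxxxxx -> Class B (128-191)
Class B, default mask 255.255.0.0 (/16)


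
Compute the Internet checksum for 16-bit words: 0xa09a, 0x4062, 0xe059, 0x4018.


Sum all words (with carry folding):
+ 0xa09a = 0xa09a
+ 0x4062 = 0xe0fc
+ 0xe059 = 0xc156
+ 0x4018 = 0x016f
One's complement: ~0x016f
Checksum = 0xfe90


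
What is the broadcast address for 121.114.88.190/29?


Network: 121.114.88.184/29
Host bits = 3
Set all host bits to 1:
Broadcast: 121.114.88.191


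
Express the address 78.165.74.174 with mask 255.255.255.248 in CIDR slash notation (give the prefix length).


Binary: 11111111.11111111.11111111.11111000
Count leading 1s
Prefix: /29


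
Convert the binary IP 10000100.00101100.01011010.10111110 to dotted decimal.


10000100 = 132
00101100 = 44
01011010 = 90
10111110 = 190
IP: 132.44.90.190


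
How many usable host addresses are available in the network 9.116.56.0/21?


Host bits = 32 - 21 = 11
Total addresses = 2^11 = 2048
Usable = total - 2 (network and broadcast)
Usable hosts: 2046


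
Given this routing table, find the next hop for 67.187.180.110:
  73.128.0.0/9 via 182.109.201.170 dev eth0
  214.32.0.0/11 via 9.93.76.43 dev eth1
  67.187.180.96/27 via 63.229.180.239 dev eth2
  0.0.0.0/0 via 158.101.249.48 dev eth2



Longest prefix match for 67.187.180.110:
  /9 73.128.0.0: no
  /11 214.32.0.0: no
  /27 67.187.180.96: MATCH
  /0 0.0.0.0: MATCH
Selected: next-hop 63.229.180.239 via eth2 (matched /27)


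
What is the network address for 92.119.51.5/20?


IP:   01011100.01110111.00110011.00000101
Mask: 11111111.11111111.11110000.00000000
AND operation:
Net:  01011100.01110111.00110000.00000000
Network: 92.119.48.0/20


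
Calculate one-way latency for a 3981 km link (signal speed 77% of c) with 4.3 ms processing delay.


Speed = 0.77 * 3e5 km/s = 231000 km/s
Propagation delay = 3981 / 231000 = 0.0172 s = 17.2338 ms
Processing delay = 4.3 ms
Total one-way latency = 21.5338 ms


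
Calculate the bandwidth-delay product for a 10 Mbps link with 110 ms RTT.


BDP = bandwidth * RTT
= 10 Mbps * 110 ms
= 10 * 1e6 * 110 / 1000 bits
= 1100000 bits
= 137500 bytes
= 134.2773 KB
BDP = 1100000 bits (137500 bytes)


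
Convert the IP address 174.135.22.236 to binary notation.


174 = 10101110
135 = 10000111
22 = 00010110
236 = 11101100
Binary: 10101110.10000111.00010110.11101100


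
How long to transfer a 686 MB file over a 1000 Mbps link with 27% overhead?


Effective throughput = 1000 * (1 - 27/100) = 730 Mbps
File size in Mb = 686 * 8 = 5488 Mb
Time = 5488 / 730
Time = 7.5178 seconds


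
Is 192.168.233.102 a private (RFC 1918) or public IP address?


RFC 1918 private ranges:
  10.0.0.0/8 (10.0.0.0 - 10.255.255.255)
  172.16.0.0/12 (172.16.0.0 - 172.31.255.255)
  192.168.0.0/16 (192.168.0.0 - 192.168.255.255)
Private (in 192.168.0.0/16)


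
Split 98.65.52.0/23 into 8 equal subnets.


New prefix = 23 + 3 = 26
Each subnet has 64 addresses
  98.65.52.0/26
  98.65.52.64/26
  98.65.52.128/26
  98.65.52.192/26
  98.65.53.0/26
  98.65.53.64/26
  98.65.53.128/26
  98.65.53.192/26
Subnets: 98.65.52.0/26, 98.65.52.64/26, 98.65.52.128/26, 98.65.52.192/26, 98.65.53.0/26, 98.65.53.64/26, 98.65.53.128/26, 98.65.53.192/26


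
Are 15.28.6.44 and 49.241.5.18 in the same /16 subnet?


Mask: 255.255.0.0
15.28.6.44 AND mask = 15.28.0.0
49.241.5.18 AND mask = 49.241.0.0
No, different subnets (15.28.0.0 vs 49.241.0.0)


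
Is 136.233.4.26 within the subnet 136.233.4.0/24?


Subnet network: 136.233.4.0
Test IP AND mask: 136.233.4.0
Yes, 136.233.4.26 is in 136.233.4.0/24


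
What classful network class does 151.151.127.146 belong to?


First octet: 151
Binary: 10010111
10xxxxxx -> Class B (128-191)
Class B, default mask 255.255.0.0 (/16)


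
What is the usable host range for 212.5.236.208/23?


Network: 212.5.236.0
Broadcast: 212.5.237.255
First usable = network + 1
Last usable = broadcast - 1
Range: 212.5.236.1 to 212.5.237.254


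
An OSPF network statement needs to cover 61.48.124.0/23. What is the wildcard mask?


Subnet mask: 255.255.254.0
Wildcard = 255.255.255.255 - subnet mask
255 - 255 = 0
255 - 255 = 0
255 - 254 = 1
255 - 0 = 255
Wildcard: 0.0.1.255


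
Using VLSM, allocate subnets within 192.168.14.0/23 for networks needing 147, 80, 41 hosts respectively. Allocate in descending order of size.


147 hosts -> /24 (254 usable): 192.168.14.0/24
80 hosts -> /25 (126 usable): 192.168.15.0/25
41 hosts -> /26 (62 usable): 192.168.15.128/26
Allocation: 192.168.14.0/24 (147 hosts, 254 usable); 192.168.15.0/25 (80 hosts, 126 usable); 192.168.15.128/26 (41 hosts, 62 usable)


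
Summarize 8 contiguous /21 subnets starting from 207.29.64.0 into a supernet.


Original prefix: /21
Number of subnets: 8 = 2^3
New prefix = 21 - 3 = 18
Supernet: 207.29.64.0/18


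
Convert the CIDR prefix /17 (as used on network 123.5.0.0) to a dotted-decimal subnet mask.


/17 means 17 network bits, 15 host bits
Binary: 11111111111111111000000000000000
Mask: 255.255.128.0


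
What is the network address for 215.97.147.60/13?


IP:   11010111.01100001.10010011.00111100
Mask: 11111111.11111000.00000000.00000000
AND operation:
Net:  11010111.01100000.00000000.00000000
Network: 215.96.0.0/13


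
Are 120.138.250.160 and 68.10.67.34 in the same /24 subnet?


Mask: 255.255.255.0
120.138.250.160 AND mask = 120.138.250.0
68.10.67.34 AND mask = 68.10.67.0
No, different subnets (120.138.250.0 vs 68.10.67.0)


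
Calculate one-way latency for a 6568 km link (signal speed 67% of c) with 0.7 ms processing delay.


Speed = 0.67 * 3e5 km/s = 201000 km/s
Propagation delay = 6568 / 201000 = 0.0327 s = 32.6766 ms
Processing delay = 0.7 ms
Total one-way latency = 33.3766 ms


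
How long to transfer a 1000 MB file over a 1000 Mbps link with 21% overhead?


Effective throughput = 1000 * (1 - 21/100) = 790 Mbps
File size in Mb = 1000 * 8 = 8000 Mb
Time = 8000 / 790
Time = 10.1266 seconds


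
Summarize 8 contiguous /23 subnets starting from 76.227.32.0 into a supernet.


Original prefix: /23
Number of subnets: 8 = 2^3
New prefix = 23 - 3 = 20
Supernet: 76.227.32.0/20


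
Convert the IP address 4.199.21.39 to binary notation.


4 = 00000100
199 = 11000111
21 = 00010101
39 = 00100111
Binary: 00000100.11000111.00010101.00100111


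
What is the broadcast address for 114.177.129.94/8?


Network: 114.0.0.0/8
Host bits = 24
Set all host bits to 1:
Broadcast: 114.255.255.255


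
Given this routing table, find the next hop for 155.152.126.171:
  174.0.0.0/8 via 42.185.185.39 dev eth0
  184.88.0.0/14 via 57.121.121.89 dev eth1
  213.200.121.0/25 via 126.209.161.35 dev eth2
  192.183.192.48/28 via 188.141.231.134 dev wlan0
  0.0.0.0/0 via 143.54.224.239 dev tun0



Longest prefix match for 155.152.126.171:
  /8 174.0.0.0: no
  /14 184.88.0.0: no
  /25 213.200.121.0: no
  /28 192.183.192.48: no
  /0 0.0.0.0: MATCH
Selected: next-hop 143.54.224.239 via tun0 (matched /0)


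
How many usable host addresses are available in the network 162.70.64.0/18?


Host bits = 32 - 18 = 14
Total addresses = 2^14 = 16384
Usable = total - 2 (network and broadcast)
Usable hosts: 16382


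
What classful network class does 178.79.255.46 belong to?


First octet: 178
Binary: 10110010
10xxxxxx -> Class B (128-191)
Class B, default mask 255.255.0.0 (/16)


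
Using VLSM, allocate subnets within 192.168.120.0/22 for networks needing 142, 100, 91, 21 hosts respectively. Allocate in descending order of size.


142 hosts -> /24 (254 usable): 192.168.120.0/24
100 hosts -> /25 (126 usable): 192.168.121.0/25
91 hosts -> /25 (126 usable): 192.168.121.128/25
21 hosts -> /27 (30 usable): 192.168.122.0/27
Allocation: 192.168.120.0/24 (142 hosts, 254 usable); 192.168.121.0/25 (100 hosts, 126 usable); 192.168.121.128/25 (91 hosts, 126 usable); 192.168.122.0/27 (21 hosts, 30 usable)


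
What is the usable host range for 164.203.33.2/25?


Network: 164.203.33.0
Broadcast: 164.203.33.127
First usable = network + 1
Last usable = broadcast - 1
Range: 164.203.33.1 to 164.203.33.126


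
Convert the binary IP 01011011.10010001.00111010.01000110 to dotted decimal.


01011011 = 91
10010001 = 145
00111010 = 58
01000110 = 70
IP: 91.145.58.70


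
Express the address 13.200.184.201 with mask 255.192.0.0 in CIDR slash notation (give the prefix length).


Binary: 11111111.11000000.00000000.00000000
Count leading 1s
Prefix: /10


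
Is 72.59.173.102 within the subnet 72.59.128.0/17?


Subnet network: 72.59.128.0
Test IP AND mask: 72.59.128.0
Yes, 72.59.173.102 is in 72.59.128.0/17


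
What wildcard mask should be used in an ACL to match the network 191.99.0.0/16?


Subnet mask: 255.255.0.0
Wildcard = 255.255.255.255 - subnet mask
255 - 255 = 0
255 - 255 = 0
255 - 0 = 255
255 - 0 = 255
Wildcard: 0.0.255.255


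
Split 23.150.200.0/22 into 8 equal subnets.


New prefix = 22 + 3 = 25
Each subnet has 128 addresses
  23.150.200.0/25
  23.150.200.128/25
  23.150.201.0/25
  23.150.201.128/25
  23.150.202.0/25
  23.150.202.128/25
  23.150.203.0/25
  23.150.203.128/25
Subnets: 23.150.200.0/25, 23.150.200.128/25, 23.150.201.0/25, 23.150.201.128/25, 23.150.202.0/25, 23.150.202.128/25, 23.150.203.0/25, 23.150.203.128/25


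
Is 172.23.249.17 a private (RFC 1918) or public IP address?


RFC 1918 private ranges:
  10.0.0.0/8 (10.0.0.0 - 10.255.255.255)
  172.16.0.0/12 (172.16.0.0 - 172.31.255.255)
  192.168.0.0/16 (192.168.0.0 - 192.168.255.255)
Private (in 172.16.0.0/12)


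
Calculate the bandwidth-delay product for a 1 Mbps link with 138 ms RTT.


BDP = bandwidth * RTT
= 1 Mbps * 138 ms
= 1 * 1e6 * 138 / 1000 bits
= 138000 bits
= 17250 bytes
= 16.8457 KB
BDP = 138000 bits (17250 bytes)


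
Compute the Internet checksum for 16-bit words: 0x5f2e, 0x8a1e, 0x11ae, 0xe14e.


Sum all words (with carry folding):
+ 0x5f2e = 0x5f2e
+ 0x8a1e = 0xe94c
+ 0x11ae = 0xfafa
+ 0xe14e = 0xdc49
One's complement: ~0xdc49
Checksum = 0x23b6


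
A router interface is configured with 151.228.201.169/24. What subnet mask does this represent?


/24 means 24 network bits, 8 host bits
Binary: 11111111111111111111111100000000
Mask: 255.255.255.0


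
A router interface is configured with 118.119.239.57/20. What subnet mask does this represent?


/20 means 20 network bits, 12 host bits
Binary: 11111111111111111111000000000000
Mask: 255.255.240.0


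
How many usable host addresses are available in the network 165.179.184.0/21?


Host bits = 32 - 21 = 11
Total addresses = 2^11 = 2048
Usable = total - 2 (network and broadcast)
Usable hosts: 2046


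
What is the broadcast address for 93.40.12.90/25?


Network: 93.40.12.0/25
Host bits = 7
Set all host bits to 1:
Broadcast: 93.40.12.127


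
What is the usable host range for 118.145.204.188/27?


Network: 118.145.204.160
Broadcast: 118.145.204.191
First usable = network + 1
Last usable = broadcast - 1
Range: 118.145.204.161 to 118.145.204.190


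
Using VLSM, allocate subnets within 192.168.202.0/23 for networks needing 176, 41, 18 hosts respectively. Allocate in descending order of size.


176 hosts -> /24 (254 usable): 192.168.202.0/24
41 hosts -> /26 (62 usable): 192.168.203.0/26
18 hosts -> /27 (30 usable): 192.168.203.64/27
Allocation: 192.168.202.0/24 (176 hosts, 254 usable); 192.168.203.0/26 (41 hosts, 62 usable); 192.168.203.64/27 (18 hosts, 30 usable)


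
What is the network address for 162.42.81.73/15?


IP:   10100010.00101010.01010001.01001001
Mask: 11111111.11111110.00000000.00000000
AND operation:
Net:  10100010.00101010.00000000.00000000
Network: 162.42.0.0/15


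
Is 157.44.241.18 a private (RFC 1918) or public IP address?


RFC 1918 private ranges:
  10.0.0.0/8 (10.0.0.0 - 10.255.255.255)
  172.16.0.0/12 (172.16.0.0 - 172.31.255.255)
  192.168.0.0/16 (192.168.0.0 - 192.168.255.255)
Public (not in any RFC 1918 range)


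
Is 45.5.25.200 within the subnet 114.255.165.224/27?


Subnet network: 114.255.165.224
Test IP AND mask: 45.5.25.192
No, 45.5.25.200 is not in 114.255.165.224/27


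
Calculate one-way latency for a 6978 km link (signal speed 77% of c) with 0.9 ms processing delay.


Speed = 0.77 * 3e5 km/s = 231000 km/s
Propagation delay = 6978 / 231000 = 0.0302 s = 30.2078 ms
Processing delay = 0.9 ms
Total one-way latency = 31.1078 ms


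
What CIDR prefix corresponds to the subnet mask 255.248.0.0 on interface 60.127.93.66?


Binary: 11111111.11111000.00000000.00000000
Count leading 1s
Prefix: /13


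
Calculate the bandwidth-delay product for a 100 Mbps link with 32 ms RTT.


BDP = bandwidth * RTT
= 100 Mbps * 32 ms
= 100 * 1e6 * 32 / 1000 bits
= 3200000 bits
= 400000 bytes
= 390.625 KB
BDP = 3200000 bits (400000 bytes)


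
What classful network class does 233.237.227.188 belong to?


First octet: 233
Binary: 11101001
1110xxxx -> Class D (224-239)
Class D (multicast), default mask N/A


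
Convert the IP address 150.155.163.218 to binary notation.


150 = 10010110
155 = 10011011
163 = 10100011
218 = 11011010
Binary: 10010110.10011011.10100011.11011010


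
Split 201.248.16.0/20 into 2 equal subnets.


New prefix = 20 + 1 = 21
Each subnet has 2048 addresses
  201.248.16.0/21
  201.248.24.0/21
Subnets: 201.248.16.0/21, 201.248.24.0/21


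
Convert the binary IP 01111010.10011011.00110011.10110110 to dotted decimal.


01111010 = 122
10011011 = 155
00110011 = 51
10110110 = 182
IP: 122.155.51.182


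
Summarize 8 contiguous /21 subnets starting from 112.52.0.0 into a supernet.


Original prefix: /21
Number of subnets: 8 = 2^3
New prefix = 21 - 3 = 18
Supernet: 112.52.0.0/18


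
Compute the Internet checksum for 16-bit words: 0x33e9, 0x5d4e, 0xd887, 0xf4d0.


Sum all words (with carry folding):
+ 0x33e9 = 0x33e9
+ 0x5d4e = 0x9137
+ 0xd887 = 0x69bf
+ 0xf4d0 = 0x5e90
One's complement: ~0x5e90
Checksum = 0xa16f


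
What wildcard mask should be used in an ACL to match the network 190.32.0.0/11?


Subnet mask: 255.224.0.0
Wildcard = 255.255.255.255 - subnet mask
255 - 255 = 0
255 - 224 = 31
255 - 0 = 255
255 - 0 = 255
Wildcard: 0.31.255.255


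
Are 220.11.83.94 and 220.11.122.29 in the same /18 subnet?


Mask: 255.255.192.0
220.11.83.94 AND mask = 220.11.64.0
220.11.122.29 AND mask = 220.11.64.0
Yes, same subnet (220.11.64.0)


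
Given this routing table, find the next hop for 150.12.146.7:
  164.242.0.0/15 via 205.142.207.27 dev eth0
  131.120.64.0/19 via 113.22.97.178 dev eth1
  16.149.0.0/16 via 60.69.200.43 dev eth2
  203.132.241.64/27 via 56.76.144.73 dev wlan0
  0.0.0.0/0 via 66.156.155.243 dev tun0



Longest prefix match for 150.12.146.7:
  /15 164.242.0.0: no
  /19 131.120.64.0: no
  /16 16.149.0.0: no
  /27 203.132.241.64: no
  /0 0.0.0.0: MATCH
Selected: next-hop 66.156.155.243 via tun0 (matched /0)


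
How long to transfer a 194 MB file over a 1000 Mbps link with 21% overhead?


Effective throughput = 1000 * (1 - 21/100) = 790 Mbps
File size in Mb = 194 * 8 = 1552 Mb
Time = 1552 / 790
Time = 1.9646 seconds


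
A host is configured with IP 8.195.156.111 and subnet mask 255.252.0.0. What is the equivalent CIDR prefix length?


Binary: 11111111.11111100.00000000.00000000
Count leading 1s
Prefix: /14


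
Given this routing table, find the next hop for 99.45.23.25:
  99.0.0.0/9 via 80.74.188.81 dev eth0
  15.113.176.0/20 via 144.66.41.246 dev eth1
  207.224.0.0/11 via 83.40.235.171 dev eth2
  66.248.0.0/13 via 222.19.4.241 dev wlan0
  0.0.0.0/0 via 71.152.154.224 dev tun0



Longest prefix match for 99.45.23.25:
  /9 99.0.0.0: MATCH
  /20 15.113.176.0: no
  /11 207.224.0.0: no
  /13 66.248.0.0: no
  /0 0.0.0.0: MATCH
Selected: next-hop 80.74.188.81 via eth0 (matched /9)


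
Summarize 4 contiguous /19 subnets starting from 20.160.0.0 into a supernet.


Original prefix: /19
Number of subnets: 4 = 2^2
New prefix = 19 - 2 = 17
Supernet: 20.160.0.0/17


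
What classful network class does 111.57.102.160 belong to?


First octet: 111
Binary: 01101111
0xxxxxxx -> Class A (1-126)
Class A, default mask 255.0.0.0 (/8)


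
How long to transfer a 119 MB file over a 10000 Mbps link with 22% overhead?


Effective throughput = 10000 * (1 - 22/100) = 7800 Mbps
File size in Mb = 119 * 8 = 952 Mb
Time = 952 / 7800
Time = 0.1221 seconds


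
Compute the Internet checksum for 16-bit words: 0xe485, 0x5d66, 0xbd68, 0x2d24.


Sum all words (with carry folding):
+ 0xe485 = 0xe485
+ 0x5d66 = 0x41ec
+ 0xbd68 = 0xff54
+ 0x2d24 = 0x2c79
One's complement: ~0x2c79
Checksum = 0xd386


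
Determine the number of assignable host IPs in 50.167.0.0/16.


Host bits = 32 - 16 = 16
Total addresses = 2^16 = 65536
Usable = total - 2 (network and broadcast)
Usable hosts: 65534


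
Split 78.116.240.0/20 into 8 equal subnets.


New prefix = 20 + 3 = 23
Each subnet has 512 addresses
  78.116.240.0/23
  78.116.242.0/23
  78.116.244.0/23
  78.116.246.0/23
  78.116.248.0/23
  78.116.250.0/23
  78.116.252.0/23
  78.116.254.0/23
Subnets: 78.116.240.0/23, 78.116.242.0/23, 78.116.244.0/23, 78.116.246.0/23, 78.116.248.0/23, 78.116.250.0/23, 78.116.252.0/23, 78.116.254.0/23


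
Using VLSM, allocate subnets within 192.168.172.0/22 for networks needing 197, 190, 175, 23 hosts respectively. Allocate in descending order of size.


197 hosts -> /24 (254 usable): 192.168.172.0/24
190 hosts -> /24 (254 usable): 192.168.173.0/24
175 hosts -> /24 (254 usable): 192.168.174.0/24
23 hosts -> /27 (30 usable): 192.168.175.0/27
Allocation: 192.168.172.0/24 (197 hosts, 254 usable); 192.168.173.0/24 (190 hosts, 254 usable); 192.168.174.0/24 (175 hosts, 254 usable); 192.168.175.0/27 (23 hosts, 30 usable)


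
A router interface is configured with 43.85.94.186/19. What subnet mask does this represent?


/19 means 19 network bits, 13 host bits
Binary: 11111111111111111110000000000000
Mask: 255.255.224.0


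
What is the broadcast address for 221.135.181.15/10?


Network: 221.128.0.0/10
Host bits = 22
Set all host bits to 1:
Broadcast: 221.191.255.255


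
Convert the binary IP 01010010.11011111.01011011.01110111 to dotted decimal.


01010010 = 82
11011111 = 223
01011011 = 91
01110111 = 119
IP: 82.223.91.119


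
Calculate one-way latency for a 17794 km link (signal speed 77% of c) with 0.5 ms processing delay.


Speed = 0.77 * 3e5 km/s = 231000 km/s
Propagation delay = 17794 / 231000 = 0.077 s = 77.0303 ms
Processing delay = 0.5 ms
Total one-way latency = 77.5303 ms


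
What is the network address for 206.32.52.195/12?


IP:   11001110.00100000.00110100.11000011
Mask: 11111111.11110000.00000000.00000000
AND operation:
Net:  11001110.00100000.00000000.00000000
Network: 206.32.0.0/12


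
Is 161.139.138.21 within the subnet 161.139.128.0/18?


Subnet network: 161.139.128.0
Test IP AND mask: 161.139.128.0
Yes, 161.139.138.21 is in 161.139.128.0/18


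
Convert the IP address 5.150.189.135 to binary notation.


5 = 00000101
150 = 10010110
189 = 10111101
135 = 10000111
Binary: 00000101.10010110.10111101.10000111


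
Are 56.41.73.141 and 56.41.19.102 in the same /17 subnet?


Mask: 255.255.128.0
56.41.73.141 AND mask = 56.41.0.0
56.41.19.102 AND mask = 56.41.0.0
Yes, same subnet (56.41.0.0)


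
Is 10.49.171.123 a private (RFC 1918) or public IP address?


RFC 1918 private ranges:
  10.0.0.0/8 (10.0.0.0 - 10.255.255.255)
  172.16.0.0/12 (172.16.0.0 - 172.31.255.255)
  192.168.0.0/16 (192.168.0.0 - 192.168.255.255)
Private (in 10.0.0.0/8)


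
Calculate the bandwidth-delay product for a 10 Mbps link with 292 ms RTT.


BDP = bandwidth * RTT
= 10 Mbps * 292 ms
= 10 * 1e6 * 292 / 1000 bits
= 2920000 bits
= 365000 bytes
= 356.4453 KB
BDP = 2920000 bits (365000 bytes)


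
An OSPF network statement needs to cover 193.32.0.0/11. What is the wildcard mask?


Subnet mask: 255.224.0.0
Wildcard = 255.255.255.255 - subnet mask
255 - 255 = 0
255 - 224 = 31
255 - 0 = 255
255 - 0 = 255
Wildcard: 0.31.255.255


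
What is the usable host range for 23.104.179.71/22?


Network: 23.104.176.0
Broadcast: 23.104.179.255
First usable = network + 1
Last usable = broadcast - 1
Range: 23.104.176.1 to 23.104.179.254


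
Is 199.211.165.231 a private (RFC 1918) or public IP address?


RFC 1918 private ranges:
  10.0.0.0/8 (10.0.0.0 - 10.255.255.255)
  172.16.0.0/12 (172.16.0.0 - 172.31.255.255)
  192.168.0.0/16 (192.168.0.0 - 192.168.255.255)
Public (not in any RFC 1918 range)


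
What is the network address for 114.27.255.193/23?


IP:   01110010.00011011.11111111.11000001
Mask: 11111111.11111111.11111110.00000000
AND operation:
Net:  01110010.00011011.11111110.00000000
Network: 114.27.254.0/23


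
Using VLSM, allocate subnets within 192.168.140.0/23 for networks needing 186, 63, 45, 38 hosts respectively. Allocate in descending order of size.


186 hosts -> /24 (254 usable): 192.168.140.0/24
63 hosts -> /25 (126 usable): 192.168.141.0/25
45 hosts -> /26 (62 usable): 192.168.141.128/26
38 hosts -> /26 (62 usable): 192.168.141.192/26
Allocation: 192.168.140.0/24 (186 hosts, 254 usable); 192.168.141.0/25 (63 hosts, 126 usable); 192.168.141.128/26 (45 hosts, 62 usable); 192.168.141.192/26 (38 hosts, 62 usable)


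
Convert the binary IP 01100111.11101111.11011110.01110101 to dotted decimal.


01100111 = 103
11101111 = 239
11011110 = 222
01110101 = 117
IP: 103.239.222.117


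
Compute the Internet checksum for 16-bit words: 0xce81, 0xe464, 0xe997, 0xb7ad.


Sum all words (with carry folding):
+ 0xce81 = 0xce81
+ 0xe464 = 0xb2e6
+ 0xe997 = 0x9c7e
+ 0xb7ad = 0x542c
One's complement: ~0x542c
Checksum = 0xabd3


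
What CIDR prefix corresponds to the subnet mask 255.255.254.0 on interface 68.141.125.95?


Binary: 11111111.11111111.11111110.00000000
Count leading 1s
Prefix: /23


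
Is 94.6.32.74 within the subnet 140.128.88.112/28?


Subnet network: 140.128.88.112
Test IP AND mask: 94.6.32.64
No, 94.6.32.74 is not in 140.128.88.112/28


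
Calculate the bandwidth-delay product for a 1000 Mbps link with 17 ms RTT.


BDP = bandwidth * RTT
= 1000 Mbps * 17 ms
= 1000 * 1e6 * 17 / 1000 bits
= 17000000 bits
= 2125000 bytes
= 2075.1953 KB
BDP = 17000000 bits (2125000 bytes)


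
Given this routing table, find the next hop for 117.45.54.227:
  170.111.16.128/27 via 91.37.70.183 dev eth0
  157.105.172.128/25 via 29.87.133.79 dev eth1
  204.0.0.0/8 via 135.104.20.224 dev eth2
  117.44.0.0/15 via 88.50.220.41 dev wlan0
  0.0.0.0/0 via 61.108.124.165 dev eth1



Longest prefix match for 117.45.54.227:
  /27 170.111.16.128: no
  /25 157.105.172.128: no
  /8 204.0.0.0: no
  /15 117.44.0.0: MATCH
  /0 0.0.0.0: MATCH
Selected: next-hop 88.50.220.41 via wlan0 (matched /15)


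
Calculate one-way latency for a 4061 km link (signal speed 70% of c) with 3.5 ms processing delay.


Speed = 0.7 * 3e5 km/s = 210000 km/s
Propagation delay = 4061 / 210000 = 0.0193 s = 19.3381 ms
Processing delay = 3.5 ms
Total one-way latency = 22.8381 ms


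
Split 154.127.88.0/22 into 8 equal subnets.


New prefix = 22 + 3 = 25
Each subnet has 128 addresses
  154.127.88.0/25
  154.127.88.128/25
  154.127.89.0/25
  154.127.89.128/25
  154.127.90.0/25
  154.127.90.128/25
  154.127.91.0/25
  154.127.91.128/25
Subnets: 154.127.88.0/25, 154.127.88.128/25, 154.127.89.0/25, 154.127.89.128/25, 154.127.90.0/25, 154.127.90.128/25, 154.127.91.0/25, 154.127.91.128/25


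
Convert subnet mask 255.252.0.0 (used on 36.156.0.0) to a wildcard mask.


Subnet mask: 255.252.0.0
Wildcard = 255.255.255.255 - subnet mask
255 - 255 = 0
255 - 252 = 3
255 - 0 = 255
255 - 0 = 255
Wildcard: 0.3.255.255


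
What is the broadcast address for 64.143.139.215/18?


Network: 64.143.128.0/18
Host bits = 14
Set all host bits to 1:
Broadcast: 64.143.191.255


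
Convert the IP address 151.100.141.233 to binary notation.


151 = 10010111
100 = 01100100
141 = 10001101
233 = 11101001
Binary: 10010111.01100100.10001101.11101001


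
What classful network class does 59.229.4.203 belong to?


First octet: 59
Binary: 00111011
0xxxxxxx -> Class A (1-126)
Class A, default mask 255.0.0.0 (/8)


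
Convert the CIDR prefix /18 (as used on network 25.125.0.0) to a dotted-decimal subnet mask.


/18 means 18 network bits, 14 host bits
Binary: 11111111111111111100000000000000
Mask: 255.255.192.0


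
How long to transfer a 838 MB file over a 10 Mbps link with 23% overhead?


Effective throughput = 10 * (1 - 23/100) = 7.7 Mbps
File size in Mb = 838 * 8 = 6704 Mb
Time = 6704 / 7.7
Time = 870.6494 seconds


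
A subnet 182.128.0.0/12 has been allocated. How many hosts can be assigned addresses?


Host bits = 32 - 12 = 20
Total addresses = 2^20 = 1048576
Usable = total - 2 (network and broadcast)
Usable hosts: 1048574


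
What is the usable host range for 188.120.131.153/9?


Network: 188.0.0.0
Broadcast: 188.127.255.255
First usable = network + 1
Last usable = broadcast - 1
Range: 188.0.0.1 to 188.127.255.254


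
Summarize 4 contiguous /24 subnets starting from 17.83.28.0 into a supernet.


Original prefix: /24
Number of subnets: 4 = 2^2
New prefix = 24 - 2 = 22
Supernet: 17.83.28.0/22


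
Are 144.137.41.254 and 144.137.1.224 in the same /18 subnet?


Mask: 255.255.192.0
144.137.41.254 AND mask = 144.137.0.0
144.137.1.224 AND mask = 144.137.0.0
Yes, same subnet (144.137.0.0)


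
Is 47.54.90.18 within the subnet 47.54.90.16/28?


Subnet network: 47.54.90.16
Test IP AND mask: 47.54.90.16
Yes, 47.54.90.18 is in 47.54.90.16/28


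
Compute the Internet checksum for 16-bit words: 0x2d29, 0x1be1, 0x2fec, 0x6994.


Sum all words (with carry folding):
+ 0x2d29 = 0x2d29
+ 0x1be1 = 0x490a
+ 0x2fec = 0x78f6
+ 0x6994 = 0xe28a
One's complement: ~0xe28a
Checksum = 0x1d75


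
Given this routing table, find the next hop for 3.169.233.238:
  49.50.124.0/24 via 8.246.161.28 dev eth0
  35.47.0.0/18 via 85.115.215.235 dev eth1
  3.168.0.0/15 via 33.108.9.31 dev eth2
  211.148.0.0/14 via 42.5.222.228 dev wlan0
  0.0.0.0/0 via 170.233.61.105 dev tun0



Longest prefix match for 3.169.233.238:
  /24 49.50.124.0: no
  /18 35.47.0.0: no
  /15 3.168.0.0: MATCH
  /14 211.148.0.0: no
  /0 0.0.0.0: MATCH
Selected: next-hop 33.108.9.31 via eth2 (matched /15)


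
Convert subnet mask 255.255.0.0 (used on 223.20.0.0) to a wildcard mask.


Subnet mask: 255.255.0.0
Wildcard = 255.255.255.255 - subnet mask
255 - 255 = 0
255 - 255 = 0
255 - 0 = 255
255 - 0 = 255
Wildcard: 0.0.255.255


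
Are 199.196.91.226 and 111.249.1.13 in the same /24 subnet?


Mask: 255.255.255.0
199.196.91.226 AND mask = 199.196.91.0
111.249.1.13 AND mask = 111.249.1.0
No, different subnets (199.196.91.0 vs 111.249.1.0)


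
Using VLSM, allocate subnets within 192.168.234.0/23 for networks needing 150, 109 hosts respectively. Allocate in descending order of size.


150 hosts -> /24 (254 usable): 192.168.234.0/24
109 hosts -> /25 (126 usable): 192.168.235.0/25
Allocation: 192.168.234.0/24 (150 hosts, 254 usable); 192.168.235.0/25 (109 hosts, 126 usable)


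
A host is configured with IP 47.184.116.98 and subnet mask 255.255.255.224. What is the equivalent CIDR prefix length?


Binary: 11111111.11111111.11111111.11100000
Count leading 1s
Prefix: /27


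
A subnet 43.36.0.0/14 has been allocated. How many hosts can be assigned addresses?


Host bits = 32 - 14 = 18
Total addresses = 2^18 = 262144
Usable = total - 2 (network and broadcast)
Usable hosts: 262142


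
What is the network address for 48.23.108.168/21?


IP:   00110000.00010111.01101100.10101000
Mask: 11111111.11111111.11111000.00000000
AND operation:
Net:  00110000.00010111.01101000.00000000
Network: 48.23.104.0/21


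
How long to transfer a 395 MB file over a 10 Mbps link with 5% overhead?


Effective throughput = 10 * (1 - 5/100) = 9.5 Mbps
File size in Mb = 395 * 8 = 3160 Mb
Time = 3160 / 9.5
Time = 332.6316 seconds


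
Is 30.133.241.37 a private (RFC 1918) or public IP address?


RFC 1918 private ranges:
  10.0.0.0/8 (10.0.0.0 - 10.255.255.255)
  172.16.0.0/12 (172.16.0.0 - 172.31.255.255)
  192.168.0.0/16 (192.168.0.0 - 192.168.255.255)
Public (not in any RFC 1918 range)


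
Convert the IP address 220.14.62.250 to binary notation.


220 = 11011100
14 = 00001110
62 = 00111110
250 = 11111010
Binary: 11011100.00001110.00111110.11111010


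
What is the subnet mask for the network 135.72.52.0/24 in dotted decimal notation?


/24 means 24 network bits, 8 host bits
Binary: 11111111111111111111111100000000
Mask: 255.255.255.0


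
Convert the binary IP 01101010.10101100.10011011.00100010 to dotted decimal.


01101010 = 106
10101100 = 172
10011011 = 155
00100010 = 34
IP: 106.172.155.34


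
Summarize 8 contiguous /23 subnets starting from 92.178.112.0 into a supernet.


Original prefix: /23
Number of subnets: 8 = 2^3
New prefix = 23 - 3 = 20
Supernet: 92.178.112.0/20


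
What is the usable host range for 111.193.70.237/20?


Network: 111.193.64.0
Broadcast: 111.193.79.255
First usable = network + 1
Last usable = broadcast - 1
Range: 111.193.64.1 to 111.193.79.254


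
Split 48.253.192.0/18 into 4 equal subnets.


New prefix = 18 + 2 = 20
Each subnet has 4096 addresses
  48.253.192.0/20
  48.253.208.0/20
  48.253.224.0/20
  48.253.240.0/20
Subnets: 48.253.192.0/20, 48.253.208.0/20, 48.253.224.0/20, 48.253.240.0/20


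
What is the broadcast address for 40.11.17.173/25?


Network: 40.11.17.128/25
Host bits = 7
Set all host bits to 1:
Broadcast: 40.11.17.255


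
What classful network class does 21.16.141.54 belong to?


First octet: 21
Binary: 00010101
0xxxxxxx -> Class A (1-126)
Class A, default mask 255.0.0.0 (/8)


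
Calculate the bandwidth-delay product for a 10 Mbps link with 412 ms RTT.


BDP = bandwidth * RTT
= 10 Mbps * 412 ms
= 10 * 1e6 * 412 / 1000 bits
= 4120000 bits
= 515000 bytes
= 502.9297 KB
BDP = 4120000 bits (515000 bytes)
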